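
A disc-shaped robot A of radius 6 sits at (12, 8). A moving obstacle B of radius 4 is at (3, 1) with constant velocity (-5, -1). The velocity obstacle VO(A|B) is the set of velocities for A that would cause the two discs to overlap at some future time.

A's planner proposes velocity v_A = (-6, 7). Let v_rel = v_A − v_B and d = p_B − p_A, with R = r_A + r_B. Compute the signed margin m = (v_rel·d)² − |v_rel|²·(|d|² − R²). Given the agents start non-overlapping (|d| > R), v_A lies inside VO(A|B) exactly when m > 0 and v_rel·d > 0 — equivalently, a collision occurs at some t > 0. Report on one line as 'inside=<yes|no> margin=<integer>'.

d = (-9, -7),  |d|² = 130;  R = 6+4 = 10,  c = 130−10² = 30
v_rel = (-1, 8),  |v_rel|² = 65;  v_rel·d = (-1)·(-9) + (8)·(-7) = -47
65·t² + 94·t + 30 = 0  ⇒  m = (-47)² − 65·30 = 259
m = 259 > 0,  v_rel·d = -47 < 0  ⇒  outside

inside=no margin=259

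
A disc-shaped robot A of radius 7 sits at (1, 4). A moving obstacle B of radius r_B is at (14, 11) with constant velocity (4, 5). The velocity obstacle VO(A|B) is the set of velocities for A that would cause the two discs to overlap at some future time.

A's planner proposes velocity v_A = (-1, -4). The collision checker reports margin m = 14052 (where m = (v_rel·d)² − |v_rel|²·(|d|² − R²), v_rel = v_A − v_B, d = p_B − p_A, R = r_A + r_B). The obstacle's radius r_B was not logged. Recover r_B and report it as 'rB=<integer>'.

m = 14052
d = (13, 7);  v_rel = (-5, -9),  |v_rel|² = 106
v_rel×d = (-5)·(7) − (-9)·(13) = 82
since m = R²·106 − 82²:  R² = (6724 + 14052) / 106 = 196
R = √196 = 14  ⇒  r_B = 14 − 7 = 7

rB=7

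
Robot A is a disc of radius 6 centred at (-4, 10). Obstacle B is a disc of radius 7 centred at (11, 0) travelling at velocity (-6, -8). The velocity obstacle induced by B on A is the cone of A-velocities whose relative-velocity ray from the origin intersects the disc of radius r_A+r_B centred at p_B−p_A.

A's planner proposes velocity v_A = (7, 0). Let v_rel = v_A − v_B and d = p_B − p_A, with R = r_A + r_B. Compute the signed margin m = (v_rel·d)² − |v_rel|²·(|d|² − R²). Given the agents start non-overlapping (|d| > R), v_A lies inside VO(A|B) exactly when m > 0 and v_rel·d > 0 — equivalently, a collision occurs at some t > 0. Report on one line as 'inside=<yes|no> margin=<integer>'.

d = (15, -10),  |d|² = 325;  R = 6+7 = 13,  c = 325−13² = 156
v_rel = (13, 8),  |v_rel|² = 233;  v_rel·d = (13)·(15) + (8)·(-10) = 115
233·t² − 230·t + 156 = 0  ⇒  m = 115² − 233·156 = -23123
m = -23123 < 0,  v_rel·d = 115 > 0  ⇒  outside

inside=no margin=-23123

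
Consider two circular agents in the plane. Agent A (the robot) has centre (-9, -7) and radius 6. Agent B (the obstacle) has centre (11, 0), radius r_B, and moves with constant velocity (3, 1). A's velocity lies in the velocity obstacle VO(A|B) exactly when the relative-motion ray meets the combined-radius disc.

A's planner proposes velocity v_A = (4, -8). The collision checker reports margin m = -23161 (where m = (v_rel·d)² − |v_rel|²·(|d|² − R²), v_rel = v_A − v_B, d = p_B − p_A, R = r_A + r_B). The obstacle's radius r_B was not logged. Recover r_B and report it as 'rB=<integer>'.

m = -23161
d = (20, 7);  v_rel = (1, -9),  |v_rel|² = 82
v_rel×d = (1)·(7) − (-9)·(20) = 187
since m = R²·82 − 187²:  R² = (34969 + -23161) / 82 = 144
R = √144 = 12  ⇒  r_B = 12 − 6 = 6

rB=6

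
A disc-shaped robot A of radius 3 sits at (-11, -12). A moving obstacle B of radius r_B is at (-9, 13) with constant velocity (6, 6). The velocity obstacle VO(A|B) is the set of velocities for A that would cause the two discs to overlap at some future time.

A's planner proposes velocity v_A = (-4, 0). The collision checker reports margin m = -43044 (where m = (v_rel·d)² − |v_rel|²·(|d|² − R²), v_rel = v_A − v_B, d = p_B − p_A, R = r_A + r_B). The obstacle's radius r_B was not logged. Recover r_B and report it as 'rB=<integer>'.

m = -43044
d = (2, 25);  v_rel = (-10, -6),  |v_rel|² = 136
v_rel×d = (-10)·(25) − (-6)·(2) = -238
since m = R²·136 − (-238)²:  R² = (56644 + -43044) / 136 = 100
R = √100 = 10  ⇒  r_B = 10 − 3 = 7

rB=7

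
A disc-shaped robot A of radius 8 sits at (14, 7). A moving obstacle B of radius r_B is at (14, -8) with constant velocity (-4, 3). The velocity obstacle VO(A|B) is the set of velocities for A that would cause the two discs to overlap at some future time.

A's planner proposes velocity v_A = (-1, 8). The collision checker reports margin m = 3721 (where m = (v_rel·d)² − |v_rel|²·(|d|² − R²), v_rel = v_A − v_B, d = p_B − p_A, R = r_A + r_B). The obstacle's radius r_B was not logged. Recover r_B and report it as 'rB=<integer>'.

m = 3721
d = (0, -15);  v_rel = (3, 5),  |v_rel|² = 34
v_rel×d = (3)·(-15) − (5)·(0) = -45
since m = R²·34 − (-45)²:  R² = (2025 + 3721) / 34 = 169
R = √169 = 13  ⇒  r_B = 13 − 8 = 5

rB=5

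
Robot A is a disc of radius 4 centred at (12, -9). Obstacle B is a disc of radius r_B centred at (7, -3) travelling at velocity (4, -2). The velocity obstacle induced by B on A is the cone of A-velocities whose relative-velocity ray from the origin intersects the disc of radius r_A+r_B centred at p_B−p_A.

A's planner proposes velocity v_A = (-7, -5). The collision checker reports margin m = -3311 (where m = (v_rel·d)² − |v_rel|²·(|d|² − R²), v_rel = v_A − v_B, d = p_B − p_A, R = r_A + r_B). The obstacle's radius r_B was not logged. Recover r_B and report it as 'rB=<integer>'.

m = -3311
d = (-5, 6);  v_rel = (-11, -3),  |v_rel|² = 130
v_rel×d = (-11)·(6) − (-3)·(-5) = -81
since m = R²·130 − (-81)²:  R² = (6561 + -3311) / 130 = 25
R = √25 = 5  ⇒  r_B = 5 − 4 = 1

rB=1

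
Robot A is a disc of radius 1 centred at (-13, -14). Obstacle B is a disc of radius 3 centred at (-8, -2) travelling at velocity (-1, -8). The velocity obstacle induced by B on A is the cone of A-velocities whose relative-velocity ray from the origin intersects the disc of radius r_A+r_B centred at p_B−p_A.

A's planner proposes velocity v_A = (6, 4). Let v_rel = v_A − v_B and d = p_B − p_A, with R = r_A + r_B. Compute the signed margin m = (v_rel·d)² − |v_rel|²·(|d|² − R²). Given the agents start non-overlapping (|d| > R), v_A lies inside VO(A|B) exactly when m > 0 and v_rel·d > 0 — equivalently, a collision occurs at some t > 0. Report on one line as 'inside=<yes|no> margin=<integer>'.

d = (5, 12),  |d|² = 169;  R = 1+3 = 4,  c = 169−4² = 153
v_rel = (7, 12),  |v_rel|² = 193;  v_rel·d = (7)·(5) + (12)·(12) = 179
193·t² − 358·t + 153 = 0  ⇒  m = 179² − 193·153 = 2512
m = 2512 > 0,  v_rel·d = 179 > 0  ⇒  inside

inside=yes margin=2512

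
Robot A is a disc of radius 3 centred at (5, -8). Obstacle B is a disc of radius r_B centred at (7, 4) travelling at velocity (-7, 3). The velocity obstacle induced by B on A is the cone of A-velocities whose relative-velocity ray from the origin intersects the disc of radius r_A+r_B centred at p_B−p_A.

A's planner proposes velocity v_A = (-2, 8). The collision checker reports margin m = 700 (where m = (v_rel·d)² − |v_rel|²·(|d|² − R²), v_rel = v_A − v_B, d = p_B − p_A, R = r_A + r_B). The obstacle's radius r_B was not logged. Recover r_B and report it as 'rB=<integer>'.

m = 700
d = (2, 12);  v_rel = (5, 5),  |v_rel|² = 50
v_rel×d = (5)·(12) − (5)·(2) = 50
since m = R²·50 − 50²:  R² = (2500 + 700) / 50 = 64
R = √64 = 8  ⇒  r_B = 8 − 3 = 5

rB=5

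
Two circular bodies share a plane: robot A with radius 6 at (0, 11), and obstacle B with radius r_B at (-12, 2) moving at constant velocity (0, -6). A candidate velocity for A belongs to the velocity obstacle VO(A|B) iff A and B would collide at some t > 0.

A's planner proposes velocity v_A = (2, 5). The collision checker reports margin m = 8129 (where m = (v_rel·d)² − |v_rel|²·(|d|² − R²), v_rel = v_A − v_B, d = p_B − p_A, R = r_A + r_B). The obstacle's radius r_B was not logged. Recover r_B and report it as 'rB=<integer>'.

m = 8129
d = (-12, -9);  v_rel = (2, 11),  |v_rel|² = 125
v_rel×d = (2)·(-9) − (11)·(-12) = 114
since m = R²·125 − 114²:  R² = (12996 + 8129) / 125 = 169
R = √169 = 13  ⇒  r_B = 13 − 6 = 7

rB=7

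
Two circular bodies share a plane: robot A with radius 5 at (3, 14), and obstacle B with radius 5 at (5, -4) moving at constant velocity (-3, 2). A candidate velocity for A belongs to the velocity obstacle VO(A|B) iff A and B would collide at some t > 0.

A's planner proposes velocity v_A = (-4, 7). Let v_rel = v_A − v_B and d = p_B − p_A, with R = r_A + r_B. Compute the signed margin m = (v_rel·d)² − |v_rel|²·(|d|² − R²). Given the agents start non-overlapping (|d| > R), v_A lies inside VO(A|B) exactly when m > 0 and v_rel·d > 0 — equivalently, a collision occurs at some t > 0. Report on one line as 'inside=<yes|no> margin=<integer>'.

d = (2, -18),  |d|² = 328;  R = 5+5 = 10,  c = 328−10² = 228
v_rel = (-1, 5),  |v_rel|² = 26;  v_rel·d = (-1)·(2) + (5)·(-18) = -92
26·t² + 184·t + 228 = 0  ⇒  m = (-92)² − 26·228 = 2536
m = 2536 > 0,  v_rel·d = -92 < 0  ⇒  outside

inside=no margin=2536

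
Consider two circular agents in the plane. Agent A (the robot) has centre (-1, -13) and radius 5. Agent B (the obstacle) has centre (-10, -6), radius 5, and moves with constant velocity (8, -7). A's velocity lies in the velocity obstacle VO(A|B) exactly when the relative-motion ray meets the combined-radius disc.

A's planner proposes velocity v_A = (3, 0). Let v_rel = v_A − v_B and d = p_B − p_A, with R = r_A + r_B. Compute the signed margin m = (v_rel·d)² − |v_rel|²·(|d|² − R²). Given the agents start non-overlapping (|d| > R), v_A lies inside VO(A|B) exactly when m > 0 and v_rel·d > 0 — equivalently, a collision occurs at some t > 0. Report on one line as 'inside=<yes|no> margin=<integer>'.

d = (-9, 7),  |d|² = 130;  R = 5+5 = 10,  c = 130−10² = 30
v_rel = (-5, 7),  |v_rel|² = 74;  v_rel·d = (-5)·(-9) + (7)·(7) = 94
74·t² − 188·t + 30 = 0  ⇒  m = 94² − 74·30 = 6616
m = 6616 > 0,  v_rel·d = 94 > 0  ⇒  inside

inside=yes margin=6616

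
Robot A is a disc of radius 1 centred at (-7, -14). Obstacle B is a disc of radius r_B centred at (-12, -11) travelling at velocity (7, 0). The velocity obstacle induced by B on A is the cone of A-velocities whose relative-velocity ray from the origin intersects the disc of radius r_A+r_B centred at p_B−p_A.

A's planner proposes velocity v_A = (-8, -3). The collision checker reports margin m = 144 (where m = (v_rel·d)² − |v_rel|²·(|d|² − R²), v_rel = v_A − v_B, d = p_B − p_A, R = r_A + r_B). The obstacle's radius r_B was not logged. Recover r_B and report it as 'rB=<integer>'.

m = 144
d = (-5, 3);  v_rel = (-15, -3),  |v_rel|² = 234
v_rel×d = (-15)·(3) − (-3)·(-5) = -60
since m = R²·234 − (-60)²:  R² = (3600 + 144) / 234 = 16
R = √16 = 4  ⇒  r_B = 4 − 1 = 3

rB=3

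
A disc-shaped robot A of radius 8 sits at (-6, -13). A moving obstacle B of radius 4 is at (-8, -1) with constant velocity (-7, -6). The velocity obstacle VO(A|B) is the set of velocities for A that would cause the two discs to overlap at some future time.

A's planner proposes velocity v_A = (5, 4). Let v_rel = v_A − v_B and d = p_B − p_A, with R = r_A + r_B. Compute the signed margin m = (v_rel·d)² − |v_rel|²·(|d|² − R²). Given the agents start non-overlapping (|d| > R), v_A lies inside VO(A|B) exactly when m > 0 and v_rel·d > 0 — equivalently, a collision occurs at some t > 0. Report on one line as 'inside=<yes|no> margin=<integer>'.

d = (-2, 12),  |d|² = 148;  R = 8+4 = 12,  c = 148−12² = 4
v_rel = (12, 10),  |v_rel|² = 244;  v_rel·d = (12)·(-2) + (10)·(12) = 96
244·t² − 192·t + 4 = 0  ⇒  m = 96² − 244·4 = 8240
m = 8240 > 0,  v_rel·d = 96 > 0  ⇒  inside

inside=yes margin=8240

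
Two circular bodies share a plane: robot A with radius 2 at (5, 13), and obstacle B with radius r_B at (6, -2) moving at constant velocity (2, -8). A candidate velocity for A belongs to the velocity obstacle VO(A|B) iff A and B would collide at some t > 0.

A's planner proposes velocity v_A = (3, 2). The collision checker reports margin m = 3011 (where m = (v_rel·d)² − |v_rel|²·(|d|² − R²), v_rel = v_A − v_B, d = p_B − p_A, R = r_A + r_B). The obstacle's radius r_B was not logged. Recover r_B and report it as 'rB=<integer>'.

m = 3011
d = (1, -15);  v_rel = (1, 10),  |v_rel|² = 101
v_rel×d = (1)·(-15) − (10)·(1) = -25
since m = R²·101 − (-25)²:  R² = (625 + 3011) / 101 = 36
R = √36 = 6  ⇒  r_B = 6 − 2 = 4

rB=4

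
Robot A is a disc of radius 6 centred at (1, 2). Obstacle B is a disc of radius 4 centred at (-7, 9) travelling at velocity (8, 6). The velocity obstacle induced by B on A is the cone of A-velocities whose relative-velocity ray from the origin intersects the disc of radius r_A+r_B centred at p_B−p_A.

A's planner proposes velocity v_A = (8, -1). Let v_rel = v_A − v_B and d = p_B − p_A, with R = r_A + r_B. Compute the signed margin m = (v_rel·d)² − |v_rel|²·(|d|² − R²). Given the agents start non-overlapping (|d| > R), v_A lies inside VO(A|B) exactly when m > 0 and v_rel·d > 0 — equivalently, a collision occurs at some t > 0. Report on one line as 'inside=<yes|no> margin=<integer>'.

d = (-8, 7),  |d|² = 113;  R = 6+4 = 10,  c = 113−10² = 13
v_rel = (0, -7),  |v_rel|² = 49;  v_rel·d = (0)·(-8) + (-7)·(7) = -49
49·t² + 98·t + 13 = 0  ⇒  m = (-49)² − 49·13 = 1764
m = 1764 > 0,  v_rel·d = -49 < 0  ⇒  outside

inside=no margin=1764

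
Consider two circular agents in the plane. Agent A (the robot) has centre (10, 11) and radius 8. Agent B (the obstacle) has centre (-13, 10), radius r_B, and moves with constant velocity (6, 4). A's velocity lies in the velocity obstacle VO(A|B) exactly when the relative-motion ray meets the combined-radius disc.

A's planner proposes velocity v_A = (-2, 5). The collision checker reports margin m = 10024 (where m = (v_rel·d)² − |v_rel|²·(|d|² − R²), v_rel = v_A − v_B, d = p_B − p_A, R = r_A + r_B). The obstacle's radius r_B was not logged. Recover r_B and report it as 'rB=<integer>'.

m = 10024
d = (-23, -1);  v_rel = (-8, 1),  |v_rel|² = 65
v_rel×d = (-8)·(-1) − (1)·(-23) = 31
since m = R²·65 − 31²:  R² = (961 + 10024) / 65 = 169
R = √169 = 13  ⇒  r_B = 13 − 8 = 5

rB=5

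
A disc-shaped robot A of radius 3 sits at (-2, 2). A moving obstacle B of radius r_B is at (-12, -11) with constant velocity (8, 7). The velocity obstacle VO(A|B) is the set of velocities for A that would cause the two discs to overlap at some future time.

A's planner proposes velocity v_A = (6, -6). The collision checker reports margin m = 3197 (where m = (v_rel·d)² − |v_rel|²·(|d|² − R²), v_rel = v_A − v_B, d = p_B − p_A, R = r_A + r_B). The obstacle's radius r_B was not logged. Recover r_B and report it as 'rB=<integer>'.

m = 3197
d = (-10, -13);  v_rel = (-2, -13),  |v_rel|² = 173
v_rel×d = (-2)·(-13) − (-13)·(-10) = -104
since m = R²·173 − (-104)²:  R² = (10816 + 3197) / 173 = 81
R = √81 = 9  ⇒  r_B = 9 − 3 = 6

rB=6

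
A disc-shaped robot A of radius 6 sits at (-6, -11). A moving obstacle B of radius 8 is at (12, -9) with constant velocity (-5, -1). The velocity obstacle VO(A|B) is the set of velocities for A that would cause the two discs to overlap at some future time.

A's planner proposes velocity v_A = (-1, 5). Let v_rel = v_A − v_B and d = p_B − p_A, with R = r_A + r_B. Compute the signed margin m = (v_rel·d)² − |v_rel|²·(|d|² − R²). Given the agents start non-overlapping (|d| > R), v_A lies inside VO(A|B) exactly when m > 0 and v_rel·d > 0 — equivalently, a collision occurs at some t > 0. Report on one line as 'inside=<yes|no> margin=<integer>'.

d = (18, 2),  |d|² = 328;  R = 6+8 = 14,  c = 328−14² = 132
v_rel = (4, 6),  |v_rel|² = 52;  v_rel·d = (4)·(18) + (6)·(2) = 84
52·t² − 168·t + 132 = 0  ⇒  m = 84² − 52·132 = 192
m = 192 > 0,  v_rel·d = 84 > 0  ⇒  inside

inside=yes margin=192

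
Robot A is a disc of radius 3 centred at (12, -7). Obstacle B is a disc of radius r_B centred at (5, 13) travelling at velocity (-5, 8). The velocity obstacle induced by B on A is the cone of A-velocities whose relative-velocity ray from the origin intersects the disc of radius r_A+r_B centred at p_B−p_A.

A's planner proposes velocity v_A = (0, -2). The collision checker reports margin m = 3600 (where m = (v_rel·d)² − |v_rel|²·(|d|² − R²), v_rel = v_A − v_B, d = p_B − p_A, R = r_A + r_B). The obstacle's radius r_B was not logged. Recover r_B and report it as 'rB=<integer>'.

m = 3600
d = (-7, 20);  v_rel = (5, -10),  |v_rel|² = 125
v_rel×d = (5)·(20) − (-10)·(-7) = 30
since m = R²·125 − 30²:  R² = (900 + 3600) / 125 = 36
R = √36 = 6  ⇒  r_B = 6 − 3 = 3

rB=3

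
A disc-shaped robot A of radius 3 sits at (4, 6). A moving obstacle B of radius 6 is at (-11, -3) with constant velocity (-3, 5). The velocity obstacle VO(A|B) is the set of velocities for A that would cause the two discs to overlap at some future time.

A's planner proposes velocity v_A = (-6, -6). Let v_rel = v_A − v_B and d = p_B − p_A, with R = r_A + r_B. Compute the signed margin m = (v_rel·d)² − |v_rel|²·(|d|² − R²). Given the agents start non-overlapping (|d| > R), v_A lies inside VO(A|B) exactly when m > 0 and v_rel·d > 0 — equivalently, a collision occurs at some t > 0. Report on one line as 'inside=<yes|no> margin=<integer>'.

d = (-15, -9),  |d|² = 306;  R = 3+6 = 9,  c = 306−9² = 225
v_rel = (-3, -11),  |v_rel|² = 130;  v_rel·d = (-3)·(-15) + (-11)·(-9) = 144
130·t² − 288·t + 225 = 0  ⇒  m = 144² − 130·225 = -8514
m = -8514 < 0,  v_rel·d = 144 > 0  ⇒  outside

inside=no margin=-8514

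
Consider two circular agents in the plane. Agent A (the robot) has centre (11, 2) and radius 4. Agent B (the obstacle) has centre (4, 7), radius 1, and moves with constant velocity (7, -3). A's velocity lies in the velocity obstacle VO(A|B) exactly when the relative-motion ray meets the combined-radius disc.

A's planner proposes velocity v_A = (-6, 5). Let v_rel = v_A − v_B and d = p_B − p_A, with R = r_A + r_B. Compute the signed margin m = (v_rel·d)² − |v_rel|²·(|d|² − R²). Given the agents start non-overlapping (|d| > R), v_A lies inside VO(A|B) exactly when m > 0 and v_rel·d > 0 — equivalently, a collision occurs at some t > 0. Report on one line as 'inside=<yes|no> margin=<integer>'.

d = (-7, 5),  |d|² = 74;  R = 4+1 = 5,  c = 74−5² = 49
v_rel = (-13, 8),  |v_rel|² = 233;  v_rel·d = (-13)·(-7) + (8)·(5) = 131
233·t² − 262·t + 49 = 0  ⇒  m = 131² − 233·49 = 5744
m = 5744 > 0,  v_rel·d = 131 > 0  ⇒  inside

inside=yes margin=5744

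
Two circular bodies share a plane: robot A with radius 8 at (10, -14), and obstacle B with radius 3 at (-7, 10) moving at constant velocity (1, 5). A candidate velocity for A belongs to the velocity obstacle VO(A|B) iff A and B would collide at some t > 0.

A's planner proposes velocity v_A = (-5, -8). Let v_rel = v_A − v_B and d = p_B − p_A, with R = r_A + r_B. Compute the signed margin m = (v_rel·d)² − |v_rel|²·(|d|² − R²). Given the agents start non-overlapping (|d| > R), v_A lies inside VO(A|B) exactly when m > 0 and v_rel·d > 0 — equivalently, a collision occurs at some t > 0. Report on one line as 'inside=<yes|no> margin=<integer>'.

d = (-17, 24),  |d|² = 865;  R = 8+3 = 11,  c = 865−11² = 744
v_rel = (-6, -13),  |v_rel|² = 205;  v_rel·d = (-6)·(-17) + (-13)·(24) = -210
205·t² + 420·t + 744 = 0  ⇒  m = (-210)² − 205·744 = -108420
m = -108420 < 0,  v_rel·d = -210 < 0  ⇒  outside

inside=no margin=-108420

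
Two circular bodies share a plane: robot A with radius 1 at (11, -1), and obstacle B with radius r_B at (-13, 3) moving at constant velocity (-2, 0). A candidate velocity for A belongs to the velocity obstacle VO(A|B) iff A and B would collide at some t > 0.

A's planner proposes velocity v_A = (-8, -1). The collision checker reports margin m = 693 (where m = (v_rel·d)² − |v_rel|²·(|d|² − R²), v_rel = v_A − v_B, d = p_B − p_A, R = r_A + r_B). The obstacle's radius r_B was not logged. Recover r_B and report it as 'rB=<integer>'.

m = 693
d = (-24, 4);  v_rel = (-6, -1),  |v_rel|² = 37
v_rel×d = (-6)·(4) − (-1)·(-24) = -48
since m = R²·37 − (-48)²:  R² = (2304 + 693) / 37 = 81
R = √81 = 9  ⇒  r_B = 9 − 1 = 8

rB=8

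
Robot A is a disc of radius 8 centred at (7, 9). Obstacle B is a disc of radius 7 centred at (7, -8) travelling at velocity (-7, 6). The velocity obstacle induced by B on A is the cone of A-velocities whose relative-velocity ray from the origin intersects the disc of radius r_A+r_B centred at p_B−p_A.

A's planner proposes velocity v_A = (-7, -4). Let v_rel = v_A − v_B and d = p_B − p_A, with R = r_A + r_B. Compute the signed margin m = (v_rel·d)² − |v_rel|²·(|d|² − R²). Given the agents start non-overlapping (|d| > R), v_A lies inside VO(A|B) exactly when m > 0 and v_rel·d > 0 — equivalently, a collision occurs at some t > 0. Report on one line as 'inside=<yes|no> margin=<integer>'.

d = (0, -17),  |d|² = 289;  R = 8+7 = 15,  c = 289−15² = 64
v_rel = (0, -10),  |v_rel|² = 100;  v_rel·d = (0)·(0) + (-10)·(-17) = 170
100·t² − 340·t + 64 = 0  ⇒  m = 170² − 100·64 = 22500
m = 22500 > 0,  v_rel·d = 170 > 0  ⇒  inside

inside=yes margin=22500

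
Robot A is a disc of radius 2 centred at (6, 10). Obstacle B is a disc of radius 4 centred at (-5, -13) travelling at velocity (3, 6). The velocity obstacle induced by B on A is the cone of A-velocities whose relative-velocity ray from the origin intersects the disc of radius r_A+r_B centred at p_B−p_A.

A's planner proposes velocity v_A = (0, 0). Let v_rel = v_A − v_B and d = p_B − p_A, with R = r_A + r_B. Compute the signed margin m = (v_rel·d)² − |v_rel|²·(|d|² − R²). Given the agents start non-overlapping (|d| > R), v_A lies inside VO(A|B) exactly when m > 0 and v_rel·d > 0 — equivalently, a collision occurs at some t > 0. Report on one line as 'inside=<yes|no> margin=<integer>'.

d = (-11, -23),  |d|² = 650;  R = 2+4 = 6,  c = 650−6² = 614
v_rel = (-3, -6),  |v_rel|² = 45;  v_rel·d = (-3)·(-11) + (-6)·(-23) = 171
45·t² − 342·t + 614 = 0  ⇒  m = 171² − 45·614 = 1611
m = 1611 > 0,  v_rel·d = 171 > 0  ⇒  inside

inside=yes margin=1611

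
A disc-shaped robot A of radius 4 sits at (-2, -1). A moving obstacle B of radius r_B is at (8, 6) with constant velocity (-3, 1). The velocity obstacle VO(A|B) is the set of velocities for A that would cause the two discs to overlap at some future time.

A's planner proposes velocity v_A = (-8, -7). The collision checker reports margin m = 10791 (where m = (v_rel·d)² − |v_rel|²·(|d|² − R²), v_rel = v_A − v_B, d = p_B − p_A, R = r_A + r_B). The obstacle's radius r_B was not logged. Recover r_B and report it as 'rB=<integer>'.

m = 10791
d = (10, 7);  v_rel = (-5, -8),  |v_rel|² = 89
v_rel×d = (-5)·(7) − (-8)·(10) = 45
since m = R²·89 − 45²:  R² = (2025 + 10791) / 89 = 144
R = √144 = 12  ⇒  r_B = 12 − 4 = 8

rB=8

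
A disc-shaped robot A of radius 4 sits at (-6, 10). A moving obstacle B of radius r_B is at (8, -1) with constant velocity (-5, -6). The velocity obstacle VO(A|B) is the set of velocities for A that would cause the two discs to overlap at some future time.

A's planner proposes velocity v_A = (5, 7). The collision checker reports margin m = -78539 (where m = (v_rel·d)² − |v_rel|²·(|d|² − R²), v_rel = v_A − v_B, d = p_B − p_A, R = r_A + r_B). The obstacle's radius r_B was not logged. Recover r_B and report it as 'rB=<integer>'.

m = -78539
d = (14, -11);  v_rel = (10, 13),  |v_rel|² = 269
v_rel×d = (10)·(-11) − (13)·(14) = -292
since m = R²·269 − (-292)²:  R² = (85264 + -78539) / 269 = 25
R = √25 = 5  ⇒  r_B = 5 − 4 = 1

rB=1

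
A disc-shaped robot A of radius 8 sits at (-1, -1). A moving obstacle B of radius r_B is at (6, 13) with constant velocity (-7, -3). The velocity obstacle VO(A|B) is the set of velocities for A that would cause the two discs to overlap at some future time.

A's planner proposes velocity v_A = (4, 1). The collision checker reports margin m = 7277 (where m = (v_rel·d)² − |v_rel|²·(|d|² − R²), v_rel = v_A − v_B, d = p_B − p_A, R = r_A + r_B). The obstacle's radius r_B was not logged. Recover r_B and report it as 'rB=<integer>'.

m = 7277
d = (7, 14);  v_rel = (11, 4),  |v_rel|² = 137
v_rel×d = (11)·(14) − (4)·(7) = 126
since m = R²·137 − 126²:  R² = (15876 + 7277) / 137 = 169
R = √169 = 13  ⇒  r_B = 13 − 8 = 5

rB=5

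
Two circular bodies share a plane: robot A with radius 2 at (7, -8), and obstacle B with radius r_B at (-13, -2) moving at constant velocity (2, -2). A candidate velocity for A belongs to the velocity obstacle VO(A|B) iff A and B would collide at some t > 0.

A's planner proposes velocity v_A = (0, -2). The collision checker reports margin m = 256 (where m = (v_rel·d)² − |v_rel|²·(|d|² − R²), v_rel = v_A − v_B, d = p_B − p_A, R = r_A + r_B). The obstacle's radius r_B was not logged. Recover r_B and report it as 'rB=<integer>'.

m = 256
d = (-20, 6);  v_rel = (-2, 0),  |v_rel|² = 4
v_rel×d = (-2)·(6) − (0)·(-20) = -12
since m = R²·4 − (-12)²:  R² = (144 + 256) / 4 = 100
R = √100 = 10  ⇒  r_B = 10 − 2 = 8

rB=8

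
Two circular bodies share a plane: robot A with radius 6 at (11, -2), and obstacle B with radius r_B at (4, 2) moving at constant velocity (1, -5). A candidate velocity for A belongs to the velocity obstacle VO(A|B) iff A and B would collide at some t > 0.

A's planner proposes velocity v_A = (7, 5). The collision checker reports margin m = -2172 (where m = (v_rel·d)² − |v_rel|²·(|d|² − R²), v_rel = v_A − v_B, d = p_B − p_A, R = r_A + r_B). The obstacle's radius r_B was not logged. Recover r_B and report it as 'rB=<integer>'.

m = -2172
d = (-7, 4);  v_rel = (6, 10),  |v_rel|² = 136
v_rel×d = (6)·(4) − (10)·(-7) = 94
since m = R²·136 − 94²:  R² = (8836 + -2172) / 136 = 49
R = √49 = 7  ⇒  r_B = 7 − 6 = 1

rB=1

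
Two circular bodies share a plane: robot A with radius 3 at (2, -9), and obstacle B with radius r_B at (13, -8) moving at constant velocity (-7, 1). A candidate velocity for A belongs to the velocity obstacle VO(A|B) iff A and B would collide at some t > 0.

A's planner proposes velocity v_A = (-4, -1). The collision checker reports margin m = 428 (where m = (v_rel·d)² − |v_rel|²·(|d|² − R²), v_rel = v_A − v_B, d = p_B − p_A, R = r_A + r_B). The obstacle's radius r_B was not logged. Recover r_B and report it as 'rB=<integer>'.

m = 428
d = (11, 1);  v_rel = (3, -2),  |v_rel|² = 13
v_rel×d = (3)·(1) − (-2)·(11) = 25
since m = R²·13 − 25²:  R² = (625 + 428) / 13 = 81
R = √81 = 9  ⇒  r_B = 9 − 3 = 6

rB=6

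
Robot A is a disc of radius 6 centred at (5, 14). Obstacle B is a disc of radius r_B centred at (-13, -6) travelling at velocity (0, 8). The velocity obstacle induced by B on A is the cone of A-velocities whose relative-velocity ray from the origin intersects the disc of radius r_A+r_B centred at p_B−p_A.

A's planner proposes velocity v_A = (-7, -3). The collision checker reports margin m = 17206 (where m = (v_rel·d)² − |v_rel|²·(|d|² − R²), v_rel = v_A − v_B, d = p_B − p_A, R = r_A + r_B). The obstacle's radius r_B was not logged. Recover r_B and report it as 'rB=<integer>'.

m = 17206
d = (-18, -20);  v_rel = (-7, -11),  |v_rel|² = 170
v_rel×d = (-7)·(-20) − (-11)·(-18) = -58
since m = R²·170 − (-58)²:  R² = (3364 + 17206) / 170 = 121
R = √121 = 11  ⇒  r_B = 11 − 6 = 5

rB=5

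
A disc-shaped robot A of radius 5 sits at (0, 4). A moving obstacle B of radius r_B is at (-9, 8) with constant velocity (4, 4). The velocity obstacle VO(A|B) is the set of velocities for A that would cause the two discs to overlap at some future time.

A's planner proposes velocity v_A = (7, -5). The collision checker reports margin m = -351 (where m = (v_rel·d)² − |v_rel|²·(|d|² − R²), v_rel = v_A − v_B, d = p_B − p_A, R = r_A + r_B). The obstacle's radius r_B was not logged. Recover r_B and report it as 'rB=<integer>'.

m = -351
d = (-9, 4);  v_rel = (3, -9),  |v_rel|² = 90
v_rel×d = (3)·(4) − (-9)·(-9) = -69
since m = R²·90 − (-69)²:  R² = (4761 + -351) / 90 = 49
R = √49 = 7  ⇒  r_B = 7 − 5 = 2

rB=2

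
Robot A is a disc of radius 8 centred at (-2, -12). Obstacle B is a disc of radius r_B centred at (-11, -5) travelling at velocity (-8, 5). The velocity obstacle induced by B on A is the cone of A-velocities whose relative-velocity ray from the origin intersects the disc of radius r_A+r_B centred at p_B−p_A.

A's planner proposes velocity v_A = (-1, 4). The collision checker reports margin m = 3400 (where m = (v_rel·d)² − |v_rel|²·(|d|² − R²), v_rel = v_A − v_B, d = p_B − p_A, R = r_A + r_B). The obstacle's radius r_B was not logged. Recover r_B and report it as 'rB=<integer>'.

m = 3400
d = (-9, 7);  v_rel = (7, -1),  |v_rel|² = 50
v_rel×d = (7)·(7) − (-1)·(-9) = 40
since m = R²·50 − 40²:  R² = (1600 + 3400) / 50 = 100
R = √100 = 10  ⇒  r_B = 10 − 8 = 2

rB=2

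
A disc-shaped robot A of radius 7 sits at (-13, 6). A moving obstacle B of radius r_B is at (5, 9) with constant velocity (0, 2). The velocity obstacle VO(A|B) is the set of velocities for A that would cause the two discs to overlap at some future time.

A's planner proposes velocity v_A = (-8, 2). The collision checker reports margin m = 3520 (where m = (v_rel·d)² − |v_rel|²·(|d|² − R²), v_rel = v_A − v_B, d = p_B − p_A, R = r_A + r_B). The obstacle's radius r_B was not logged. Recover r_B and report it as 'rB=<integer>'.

m = 3520
d = (18, 3);  v_rel = (-8, 0),  |v_rel|² = 64
v_rel×d = (-8)·(3) − (0)·(18) = -24
since m = R²·64 − (-24)²:  R² = (576 + 3520) / 64 = 64
R = √64 = 8  ⇒  r_B = 8 − 7 = 1

rB=1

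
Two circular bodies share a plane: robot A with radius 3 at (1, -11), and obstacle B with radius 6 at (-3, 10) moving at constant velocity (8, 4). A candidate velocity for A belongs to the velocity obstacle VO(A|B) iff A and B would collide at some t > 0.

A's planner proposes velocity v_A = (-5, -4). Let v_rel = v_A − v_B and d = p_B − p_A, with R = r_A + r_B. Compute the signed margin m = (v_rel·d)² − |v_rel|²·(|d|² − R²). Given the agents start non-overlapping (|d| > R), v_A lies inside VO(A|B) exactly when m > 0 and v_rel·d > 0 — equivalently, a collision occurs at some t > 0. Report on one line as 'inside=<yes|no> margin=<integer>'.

d = (-4, 21),  |d|² = 457;  R = 3+6 = 9,  c = 457−9² = 376
v_rel = (-13, -8),  |v_rel|² = 233;  v_rel·d = (-13)·(-4) + (-8)·(21) = -116
233·t² + 232·t + 376 = 0  ⇒  m = (-116)² − 233·376 = -74152
m = -74152 < 0,  v_rel·d = -116 < 0  ⇒  outside

inside=no margin=-74152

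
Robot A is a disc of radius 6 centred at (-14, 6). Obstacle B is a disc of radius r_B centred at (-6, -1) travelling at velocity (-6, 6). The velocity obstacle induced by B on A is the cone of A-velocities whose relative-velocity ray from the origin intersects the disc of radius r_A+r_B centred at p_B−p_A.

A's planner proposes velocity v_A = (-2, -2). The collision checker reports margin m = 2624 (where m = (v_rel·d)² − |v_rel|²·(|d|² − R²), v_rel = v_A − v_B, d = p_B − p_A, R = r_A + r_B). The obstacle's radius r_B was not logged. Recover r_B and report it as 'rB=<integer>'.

m = 2624
d = (8, -7);  v_rel = (4, -8),  |v_rel|² = 80
v_rel×d = (4)·(-7) − (-8)·(8) = 36
since m = R²·80 − 36²:  R² = (1296 + 2624) / 80 = 49
R = √49 = 7  ⇒  r_B = 7 − 6 = 1

rB=1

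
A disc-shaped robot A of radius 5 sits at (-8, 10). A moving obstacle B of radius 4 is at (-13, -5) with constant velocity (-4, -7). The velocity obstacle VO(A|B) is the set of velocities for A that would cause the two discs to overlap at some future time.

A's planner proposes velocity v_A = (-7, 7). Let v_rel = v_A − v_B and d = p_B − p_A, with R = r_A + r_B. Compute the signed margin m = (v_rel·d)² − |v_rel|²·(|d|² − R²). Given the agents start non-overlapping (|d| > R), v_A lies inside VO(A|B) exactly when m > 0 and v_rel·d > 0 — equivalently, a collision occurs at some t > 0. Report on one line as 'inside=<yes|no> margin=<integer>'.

d = (-5, -15),  |d|² = 250;  R = 5+4 = 9,  c = 250−9² = 169
v_rel = (-3, 14),  |v_rel|² = 205;  v_rel·d = (-3)·(-5) + (14)·(-15) = -195
205·t² + 390·t + 169 = 0  ⇒  m = (-195)² − 205·169 = 3380
m = 3380 > 0,  v_rel·d = -195 < 0  ⇒  outside

inside=no margin=3380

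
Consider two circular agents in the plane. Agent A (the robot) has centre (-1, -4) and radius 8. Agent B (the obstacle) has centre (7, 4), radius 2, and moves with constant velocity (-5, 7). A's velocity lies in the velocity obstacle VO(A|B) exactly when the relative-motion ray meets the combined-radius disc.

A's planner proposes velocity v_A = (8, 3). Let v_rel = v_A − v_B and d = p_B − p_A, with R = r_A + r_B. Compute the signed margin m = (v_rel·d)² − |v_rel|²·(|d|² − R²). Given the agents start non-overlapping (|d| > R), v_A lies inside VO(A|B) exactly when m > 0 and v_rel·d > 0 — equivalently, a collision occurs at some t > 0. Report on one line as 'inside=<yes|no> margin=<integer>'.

d = (8, 8),  |d|² = 128;  R = 8+2 = 10,  c = 128−10² = 28
v_rel = (13, -4),  |v_rel|² = 185;  v_rel·d = (13)·(8) + (-4)·(8) = 72
185·t² − 144·t + 28 = 0  ⇒  m = 72² − 185·28 = 4
m = 4 > 0,  v_rel·d = 72 > 0  ⇒  inside

inside=yes margin=4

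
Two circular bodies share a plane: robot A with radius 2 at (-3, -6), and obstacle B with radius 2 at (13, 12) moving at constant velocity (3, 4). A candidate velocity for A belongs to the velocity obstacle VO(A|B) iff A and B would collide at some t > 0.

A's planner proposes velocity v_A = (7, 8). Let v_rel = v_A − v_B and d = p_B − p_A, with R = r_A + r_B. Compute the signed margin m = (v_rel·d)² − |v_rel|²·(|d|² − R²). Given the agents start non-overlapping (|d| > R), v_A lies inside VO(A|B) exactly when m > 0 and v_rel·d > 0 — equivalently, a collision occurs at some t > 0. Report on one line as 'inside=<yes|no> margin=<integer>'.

d = (16, 18),  |d|² = 580;  R = 2+2 = 4,  c = 580−4² = 564
v_rel = (4, 4),  |v_rel|² = 32;  v_rel·d = (4)·(16) + (4)·(18) = 136
32·t² − 272·t + 564 = 0  ⇒  m = 136² − 32·564 = 448
m = 448 > 0,  v_rel·d = 136 > 0  ⇒  inside

inside=yes margin=448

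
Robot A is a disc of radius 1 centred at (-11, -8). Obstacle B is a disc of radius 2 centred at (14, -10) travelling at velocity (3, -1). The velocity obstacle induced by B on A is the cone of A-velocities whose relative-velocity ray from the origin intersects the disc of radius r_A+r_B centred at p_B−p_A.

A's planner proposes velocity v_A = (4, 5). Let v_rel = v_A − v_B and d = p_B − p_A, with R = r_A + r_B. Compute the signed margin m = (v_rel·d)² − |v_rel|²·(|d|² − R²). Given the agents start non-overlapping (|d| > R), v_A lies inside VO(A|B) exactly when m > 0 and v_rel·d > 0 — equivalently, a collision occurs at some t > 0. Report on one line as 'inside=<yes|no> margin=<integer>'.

d = (25, -2),  |d|² = 629;  R = 1+2 = 3,  c = 629−3² = 620
v_rel = (1, 6),  |v_rel|² = 37;  v_rel·d = (1)·(25) + (6)·(-2) = 13
37·t² − 26·t + 620 = 0  ⇒  m = 13² − 37·620 = -22771
m = -22771 < 0,  v_rel·d = 13 > 0  ⇒  outside

inside=no margin=-22771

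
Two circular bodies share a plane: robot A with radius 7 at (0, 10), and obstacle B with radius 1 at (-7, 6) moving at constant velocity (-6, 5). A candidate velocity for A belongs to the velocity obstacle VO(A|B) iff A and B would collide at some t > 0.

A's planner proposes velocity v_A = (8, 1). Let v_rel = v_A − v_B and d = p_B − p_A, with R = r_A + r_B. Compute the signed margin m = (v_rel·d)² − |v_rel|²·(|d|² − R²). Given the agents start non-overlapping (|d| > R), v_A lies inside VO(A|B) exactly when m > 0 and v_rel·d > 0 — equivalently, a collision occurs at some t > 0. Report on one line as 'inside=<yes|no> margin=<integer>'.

d = (-7, -4),  |d|² = 65;  R = 7+1 = 8,  c = 65−8² = 1
v_rel = (14, -4),  |v_rel|² = 212;  v_rel·d = (14)·(-7) + (-4)·(-4) = -82
212·t² + 164·t + 1 = 0  ⇒  m = (-82)² − 212·1 = 6512
m = 6512 > 0,  v_rel·d = -82 < 0  ⇒  outside

inside=no margin=6512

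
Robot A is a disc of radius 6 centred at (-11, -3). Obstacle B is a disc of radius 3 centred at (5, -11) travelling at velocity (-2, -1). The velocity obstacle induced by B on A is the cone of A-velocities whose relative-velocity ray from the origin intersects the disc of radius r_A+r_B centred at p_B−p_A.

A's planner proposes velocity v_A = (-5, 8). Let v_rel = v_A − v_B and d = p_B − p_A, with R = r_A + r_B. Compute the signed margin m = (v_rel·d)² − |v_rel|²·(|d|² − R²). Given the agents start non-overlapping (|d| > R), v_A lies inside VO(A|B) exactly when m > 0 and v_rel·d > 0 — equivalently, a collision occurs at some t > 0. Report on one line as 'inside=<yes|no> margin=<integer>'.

d = (16, -8),  |d|² = 320;  R = 6+3 = 9,  c = 320−9² = 239
v_rel = (-3, 9),  |v_rel|² = 90;  v_rel·d = (-3)·(16) + (9)·(-8) = -120
90·t² + 240·t + 239 = 0  ⇒  m = (-120)² − 90·239 = -7110
m = -7110 < 0,  v_rel·d = -120 < 0  ⇒  outside

inside=no margin=-7110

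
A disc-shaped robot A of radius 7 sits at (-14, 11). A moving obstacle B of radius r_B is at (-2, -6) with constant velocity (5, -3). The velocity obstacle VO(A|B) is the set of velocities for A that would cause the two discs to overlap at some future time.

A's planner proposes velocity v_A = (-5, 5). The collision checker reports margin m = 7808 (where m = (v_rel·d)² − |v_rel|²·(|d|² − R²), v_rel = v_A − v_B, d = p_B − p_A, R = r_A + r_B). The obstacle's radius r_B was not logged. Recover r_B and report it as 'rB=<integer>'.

m = 7808
d = (12, -17);  v_rel = (-10, 8),  |v_rel|² = 164
v_rel×d = (-10)·(-17) − (8)·(12) = 74
since m = R²·164 − 74²:  R² = (5476 + 7808) / 164 = 81
R = √81 = 9  ⇒  r_B = 9 − 7 = 2

rB=2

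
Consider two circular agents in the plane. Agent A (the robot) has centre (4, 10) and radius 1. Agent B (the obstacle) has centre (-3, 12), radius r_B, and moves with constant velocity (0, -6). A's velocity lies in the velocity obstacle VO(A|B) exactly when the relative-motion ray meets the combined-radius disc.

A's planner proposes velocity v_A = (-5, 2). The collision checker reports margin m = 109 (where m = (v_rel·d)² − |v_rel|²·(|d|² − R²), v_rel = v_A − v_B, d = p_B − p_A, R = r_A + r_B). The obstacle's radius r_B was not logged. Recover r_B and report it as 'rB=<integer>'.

m = 109
d = (-7, 2);  v_rel = (-5, 8),  |v_rel|² = 89
v_rel×d = (-5)·(2) − (8)·(-7) = 46
since m = R²·89 − 46²:  R² = (2116 + 109) / 89 = 25
R = √25 = 5  ⇒  r_B = 5 − 1 = 4

rB=4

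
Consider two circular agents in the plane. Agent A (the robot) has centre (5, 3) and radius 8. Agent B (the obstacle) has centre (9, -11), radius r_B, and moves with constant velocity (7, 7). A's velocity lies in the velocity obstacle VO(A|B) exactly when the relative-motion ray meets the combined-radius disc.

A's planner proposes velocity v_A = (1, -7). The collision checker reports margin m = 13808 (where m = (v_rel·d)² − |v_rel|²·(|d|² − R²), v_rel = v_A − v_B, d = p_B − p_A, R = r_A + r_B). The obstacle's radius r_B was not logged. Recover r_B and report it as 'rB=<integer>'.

m = 13808
d = (4, -14);  v_rel = (-6, -14),  |v_rel|² = 232
v_rel×d = (-6)·(-14) − (-14)·(4) = 140
since m = R²·232 − 140²:  R² = (19600 + 13808) / 232 = 144
R = √144 = 12  ⇒  r_B = 12 − 8 = 4

rB=4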